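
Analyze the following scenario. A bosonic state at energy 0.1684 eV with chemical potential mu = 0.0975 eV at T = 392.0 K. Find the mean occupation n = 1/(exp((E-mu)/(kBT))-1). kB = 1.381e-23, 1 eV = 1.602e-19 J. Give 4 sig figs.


Step 1: (E - mu) = 0.0709 eV
Step 2: x = (E-mu)*eV/(kB*T) = 0.0709*1.602e-19/(1.381e-23*392.0) = 2.098
Step 3: exp(x) = 8.151
Step 4: n = 1/(exp(x)-1) = 0.1398

0.1398


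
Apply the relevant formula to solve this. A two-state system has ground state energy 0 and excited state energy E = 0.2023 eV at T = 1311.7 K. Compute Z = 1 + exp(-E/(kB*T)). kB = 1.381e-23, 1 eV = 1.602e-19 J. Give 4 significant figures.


Step 1: Compute beta*E = E*eV/(kB*T) = 0.2023*1.602e-19/(1.381e-23*1311.7) = 1.789
Step 2: exp(-beta*E) = exp(-1.789) = 0.1671
Step 3: Z = 1 + 0.1671 = 1.167

1.167


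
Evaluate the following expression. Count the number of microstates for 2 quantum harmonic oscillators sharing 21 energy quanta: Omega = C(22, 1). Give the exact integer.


Step 1: Use binomial coefficient C(22, 1)
Step 2: Numerator = 22! / 21!
Step 3: Denominator = 1!
Step 4: Omega = 22

22


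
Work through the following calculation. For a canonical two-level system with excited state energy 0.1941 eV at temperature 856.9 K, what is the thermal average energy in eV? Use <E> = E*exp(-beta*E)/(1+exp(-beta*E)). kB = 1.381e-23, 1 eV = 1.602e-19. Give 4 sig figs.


Step 1: beta*E = 0.1941*1.602e-19/(1.381e-23*856.9) = 2.628
Step 2: exp(-beta*E) = 0.07225
Step 3: <E> = 0.1941*0.07225/(1+0.07225) = 0.01308 eV

0.01308


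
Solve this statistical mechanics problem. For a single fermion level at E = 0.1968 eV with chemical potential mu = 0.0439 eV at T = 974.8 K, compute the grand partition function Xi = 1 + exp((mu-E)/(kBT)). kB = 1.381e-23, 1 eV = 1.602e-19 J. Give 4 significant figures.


Step 1: (mu - E) = 0.0439 - 0.1968 = -0.1529 eV
Step 2: x = (mu-E)*eV/(kB*T) = -0.1529*1.602e-19/(1.381e-23*974.8) = -1.82
Step 3: exp(x) = 0.1621
Step 4: Xi = 1 + 0.1621 = 1.162

1.162


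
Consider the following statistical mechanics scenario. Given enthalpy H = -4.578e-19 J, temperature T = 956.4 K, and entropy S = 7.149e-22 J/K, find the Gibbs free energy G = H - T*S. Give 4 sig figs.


Step 1: T*S = 956.4 * 7.149e-22 = 6.837e-19 J
Step 2: G = H - T*S = -4.578e-19 - 6.837e-19
Step 3: G = -1.142e-18 J

-1.142e-18


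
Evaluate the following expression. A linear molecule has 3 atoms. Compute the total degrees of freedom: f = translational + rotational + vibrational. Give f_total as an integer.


Step 1: Translational DOF = 3
Step 2: Rotational DOF (linear) = 2
Step 3: Vibrational DOF = 3*3 - 5 = 4
Step 4: Total = 3 + 2 + 4 = 9

9


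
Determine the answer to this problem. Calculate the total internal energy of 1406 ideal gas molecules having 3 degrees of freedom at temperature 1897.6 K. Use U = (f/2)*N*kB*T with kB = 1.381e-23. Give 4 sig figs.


Step 1: f/2 = 3/2 = 1.5
Step 2: N*kB*T = 1406*1.381e-23*1897.6 = 3.685e-17
Step 3: U = 1.5 * 3.685e-17 = 5.527e-17 J

5.527e-17


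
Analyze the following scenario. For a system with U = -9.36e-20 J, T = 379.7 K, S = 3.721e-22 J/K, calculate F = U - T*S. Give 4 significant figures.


Step 1: T*S = 379.7 * 3.721e-22 = 1.413e-19 J
Step 2: F = U - T*S = -9.36e-20 - 1.413e-19
Step 3: F = -2.349e-19 J

-2.349e-19


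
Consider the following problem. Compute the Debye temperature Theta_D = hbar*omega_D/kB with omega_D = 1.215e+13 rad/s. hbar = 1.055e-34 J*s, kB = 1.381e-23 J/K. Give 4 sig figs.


Step 1: hbar*omega_D = 1.055e-34 * 1.215e+13 = 1.282e-21 J
Step 2: Theta_D = 1.282e-21 / 1.381e-23
Step 3: Theta_D = 92.82 K

92.82


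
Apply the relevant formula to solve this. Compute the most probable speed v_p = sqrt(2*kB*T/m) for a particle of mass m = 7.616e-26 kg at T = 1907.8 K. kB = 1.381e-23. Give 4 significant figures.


Step 1: Numerator = 2*kB*T = 2*1.381e-23*1907.8 = 5.269e-20
Step 2: Ratio = 5.269e-20 / 7.616e-26 = 6.919e+05
Step 3: v_p = sqrt(6.919e+05) = 831.8 m/s

831.8


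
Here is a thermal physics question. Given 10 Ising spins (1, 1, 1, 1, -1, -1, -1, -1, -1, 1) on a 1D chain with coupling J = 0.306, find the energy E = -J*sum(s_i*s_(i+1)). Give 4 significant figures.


Step 1: Nearest-neighbor products: 1, 1, 1, -1, 1, 1, 1, 1, -1
Step 2: Sum of products = 5
Step 3: E = -0.306 * 5 = -1.53

-1.53


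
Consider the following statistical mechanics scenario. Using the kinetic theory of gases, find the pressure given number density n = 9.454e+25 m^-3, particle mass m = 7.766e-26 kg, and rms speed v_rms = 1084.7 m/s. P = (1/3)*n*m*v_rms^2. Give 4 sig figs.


Step 1: v_rms^2 = 1084.7^2 = 1.177e+06
Step 2: n*m = 9.454e+25*7.766e-26 = 7.342
Step 3: P = (1/3)*7.342*1.177e+06 = 2.879e+06 Pa

2.879e+06


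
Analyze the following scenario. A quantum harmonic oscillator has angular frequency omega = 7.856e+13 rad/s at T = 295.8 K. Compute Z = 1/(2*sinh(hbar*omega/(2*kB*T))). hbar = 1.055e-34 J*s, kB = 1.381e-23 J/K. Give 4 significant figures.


Step 1: Compute x = hbar*omega/(kB*T) = 1.055e-34*7.856e+13/(1.381e-23*295.8) = 2.029
Step 2: x/2 = 1.014
Step 3: sinh(x/2) = 1.198
Step 4: Z = 1/(2*1.198) = 0.4175

0.4175


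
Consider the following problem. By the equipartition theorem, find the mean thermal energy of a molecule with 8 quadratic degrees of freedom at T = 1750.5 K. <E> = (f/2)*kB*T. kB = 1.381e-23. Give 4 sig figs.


Step 1: f/2 = 8/2 = 4
Step 2: kB*T = 1.381e-23 * 1750.5 = 2.417e-20
Step 3: <E> = 4 * 2.417e-20 = 9.67e-20 J

9.67e-20


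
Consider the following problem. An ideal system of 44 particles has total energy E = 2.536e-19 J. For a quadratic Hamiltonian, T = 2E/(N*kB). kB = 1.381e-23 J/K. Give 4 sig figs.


Step 1: Numerator = 2*E = 2*2.536e-19 = 5.072e-19 J
Step 2: Denominator = N*kB = 44*1.381e-23 = 6.076e-22
Step 3: T = 5.072e-19 / 6.076e-22 = 834.7 K

834.7


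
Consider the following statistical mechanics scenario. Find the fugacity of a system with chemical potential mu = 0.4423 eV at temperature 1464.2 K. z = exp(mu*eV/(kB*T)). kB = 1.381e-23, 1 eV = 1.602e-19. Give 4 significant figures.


Step 1: Convert mu to Joules: 0.4423*1.602e-19 = 7.086e-20 J
Step 2: kB*T = 1.381e-23*1464.2 = 2.022e-20 J
Step 3: mu/(kB*T) = 3.504
Step 4: z = exp(3.504) = 33.25

33.25


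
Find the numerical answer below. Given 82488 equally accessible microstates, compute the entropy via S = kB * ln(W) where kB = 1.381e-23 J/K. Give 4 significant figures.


Step 1: ln(W) = ln(82488) = 11.32
Step 2: S = kB * ln(W) = 1.381e-23 * 11.32
Step 3: S = 1.563e-22 J/K

1.563e-22


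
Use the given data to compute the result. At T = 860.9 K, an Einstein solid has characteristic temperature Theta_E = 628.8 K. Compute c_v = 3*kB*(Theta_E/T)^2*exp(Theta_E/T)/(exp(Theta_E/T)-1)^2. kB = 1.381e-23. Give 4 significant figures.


Step 1: x = Theta_E/T = 628.8/860.9 = 0.7304
Step 2: x^2 = 0.5335
Step 3: exp(x) = 2.076
Step 4: c_v = 3*1.381e-23*0.5335*2.076/(2.076-1)^2 = 3.964e-23

3.964e-23


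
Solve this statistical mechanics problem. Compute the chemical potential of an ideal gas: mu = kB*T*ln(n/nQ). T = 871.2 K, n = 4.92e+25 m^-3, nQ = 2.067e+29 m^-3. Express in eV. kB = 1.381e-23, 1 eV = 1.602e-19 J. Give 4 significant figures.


Step 1: n/nQ = 4.92e+25/2.067e+29 = 0.000238
Step 2: ln(n/nQ) = -8.343
Step 3: mu = kB*T*ln(n/nQ) = 1.203e-20*-8.343 = -1.004e-19 J
Step 4: Convert to eV: -1.004e-19/1.602e-19 = -0.6266 eV

-0.6266


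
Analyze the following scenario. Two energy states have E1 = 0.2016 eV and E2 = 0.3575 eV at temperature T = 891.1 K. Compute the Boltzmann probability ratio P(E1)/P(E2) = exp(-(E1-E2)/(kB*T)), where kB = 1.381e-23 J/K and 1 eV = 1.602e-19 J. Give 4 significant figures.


Step 1: Compute energy difference dE = E1 - E2 = 0.2016 - 0.3575 = -0.1559 eV
Step 2: Convert to Joules: dE_J = -0.1559 * 1.602e-19 = -2.498e-20 J
Step 3: Compute exponent = -dE_J / (kB * T) = -(-2.498e-20) / (1.381e-23 * 891.1) = 2.029
Step 4: P(E1)/P(E2) = exp(2.029) = 7.61

7.61


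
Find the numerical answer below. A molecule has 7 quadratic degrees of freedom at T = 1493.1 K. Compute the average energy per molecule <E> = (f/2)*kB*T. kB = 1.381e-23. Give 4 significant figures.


Step 1: f/2 = 7/2 = 3.5
Step 2: kB*T = 1.381e-23 * 1493.1 = 2.062e-20
Step 3: <E> = 3.5 * 2.062e-20 = 7.217e-20 J

7.217e-20


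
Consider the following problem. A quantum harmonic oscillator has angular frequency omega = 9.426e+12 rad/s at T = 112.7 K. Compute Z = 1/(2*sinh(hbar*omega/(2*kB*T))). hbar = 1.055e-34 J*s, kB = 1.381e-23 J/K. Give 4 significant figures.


Step 1: Compute x = hbar*omega/(kB*T) = 1.055e-34*9.426e+12/(1.381e-23*112.7) = 0.6389
Step 2: x/2 = 0.3195
Step 3: sinh(x/2) = 0.3249
Step 4: Z = 1/(2*0.3249) = 1.539

1.539


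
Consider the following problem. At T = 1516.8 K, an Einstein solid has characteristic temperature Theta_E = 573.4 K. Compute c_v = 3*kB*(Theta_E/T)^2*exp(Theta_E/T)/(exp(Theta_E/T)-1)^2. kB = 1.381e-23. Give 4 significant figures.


Step 1: x = Theta_E/T = 573.4/1516.8 = 0.378
Step 2: x^2 = 0.1429
Step 3: exp(x) = 1.459
Step 4: c_v = 3*1.381e-23*0.1429*1.459/(1.459-1)^2 = 4.094e-23

4.094e-23


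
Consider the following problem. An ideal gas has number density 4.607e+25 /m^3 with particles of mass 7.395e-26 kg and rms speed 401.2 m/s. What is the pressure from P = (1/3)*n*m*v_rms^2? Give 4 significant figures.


Step 1: v_rms^2 = 401.2^2 = 1.61e+05
Step 2: n*m = 4.607e+25*7.395e-26 = 3.407
Step 3: P = (1/3)*3.407*1.61e+05 = 1.828e+05 Pa

1.828e+05


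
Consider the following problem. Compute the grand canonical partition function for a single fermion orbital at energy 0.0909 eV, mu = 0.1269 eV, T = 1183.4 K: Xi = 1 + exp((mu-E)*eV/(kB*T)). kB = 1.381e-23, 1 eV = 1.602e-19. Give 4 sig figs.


Step 1: (mu - E) = 0.1269 - 0.0909 = 0.036 eV
Step 2: x = (mu-E)*eV/(kB*T) = 0.036*1.602e-19/(1.381e-23*1183.4) = 0.3529
Step 3: exp(x) = 1.423
Step 4: Xi = 1 + 1.423 = 2.423

2.423


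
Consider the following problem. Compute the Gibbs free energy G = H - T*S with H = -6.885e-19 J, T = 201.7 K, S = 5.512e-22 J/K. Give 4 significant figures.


Step 1: T*S = 201.7 * 5.512e-22 = 1.112e-19 J
Step 2: G = H - T*S = -6.885e-19 - 1.112e-19
Step 3: G = -7.997e-19 J

-7.997e-19


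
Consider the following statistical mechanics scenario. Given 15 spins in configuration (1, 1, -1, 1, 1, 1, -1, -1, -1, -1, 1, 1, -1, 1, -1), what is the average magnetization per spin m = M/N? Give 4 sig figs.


Step 1: Count up spins (+1): 8, down spins (-1): 7
Step 2: Total magnetization M = 8 - 7 = 1
Step 3: m = M/N = 1/15 = 0.06667

0.06667


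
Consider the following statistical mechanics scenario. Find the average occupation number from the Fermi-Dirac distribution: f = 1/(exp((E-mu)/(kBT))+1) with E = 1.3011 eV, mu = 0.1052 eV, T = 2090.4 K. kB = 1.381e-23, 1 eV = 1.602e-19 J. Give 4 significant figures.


Step 1: (E - mu) = 1.3011 - 0.1052 = 1.196 eV
Step 2: Convert: (E-mu)*eV = 1.916e-19 J
Step 3: x = (E-mu)*eV/(kB*T) = 6.636
Step 4: f = 1/(exp(6.636)+1) = 0.00131

0.00131


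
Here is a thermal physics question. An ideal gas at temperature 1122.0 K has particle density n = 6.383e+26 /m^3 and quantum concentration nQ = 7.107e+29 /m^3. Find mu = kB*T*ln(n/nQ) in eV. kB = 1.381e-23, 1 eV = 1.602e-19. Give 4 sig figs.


Step 1: n/nQ = 6.383e+26/7.107e+29 = 0.0008981
Step 2: ln(n/nQ) = -7.015
Step 3: mu = kB*T*ln(n/nQ) = 1.549e-20*-7.015 = -1.087e-19 J
Step 4: Convert to eV: -1.087e-19/1.602e-19 = -0.6785 eV

-0.6785


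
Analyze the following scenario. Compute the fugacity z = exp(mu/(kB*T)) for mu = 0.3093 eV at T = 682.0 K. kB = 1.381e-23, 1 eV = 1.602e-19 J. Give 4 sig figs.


Step 1: Convert mu to Joules: 0.3093*1.602e-19 = 4.955e-20 J
Step 2: kB*T = 1.381e-23*682.0 = 9.418e-21 J
Step 3: mu/(kB*T) = 5.261
Step 4: z = exp(5.261) = 192.7

192.7


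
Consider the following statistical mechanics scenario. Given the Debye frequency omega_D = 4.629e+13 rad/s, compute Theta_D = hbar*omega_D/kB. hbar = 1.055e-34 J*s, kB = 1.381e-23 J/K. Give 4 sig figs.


Step 1: hbar*omega_D = 1.055e-34 * 4.629e+13 = 4.884e-21 J
Step 2: Theta_D = 4.884e-21 / 1.381e-23
Step 3: Theta_D = 353.6 K

353.6


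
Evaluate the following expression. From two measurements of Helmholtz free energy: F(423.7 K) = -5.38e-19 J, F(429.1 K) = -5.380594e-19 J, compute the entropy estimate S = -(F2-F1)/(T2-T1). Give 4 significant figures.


Step 1: dF = F2 - F1 = -5.380594e-19 - (-5.38e-19) = -5.94e-23 J
Step 2: dT = T2 - T1 = 429.1 - 423.7 = 5.4 K
Step 3: S = -dF/dT = -(-5.94e-23)/5.4 = 1.1e-23 J/K

1.1e-23


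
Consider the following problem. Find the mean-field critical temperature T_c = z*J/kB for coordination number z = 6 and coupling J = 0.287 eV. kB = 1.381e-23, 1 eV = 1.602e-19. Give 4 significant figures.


Step 1: z*J = 6*0.287 = 1.722 eV
Step 2: Convert to Joules: 1.722*1.602e-19 = 2.759e-19 J
Step 3: T_c = 2.759e-19 / 1.381e-23 = 1.998e+04 K

1.998e+04


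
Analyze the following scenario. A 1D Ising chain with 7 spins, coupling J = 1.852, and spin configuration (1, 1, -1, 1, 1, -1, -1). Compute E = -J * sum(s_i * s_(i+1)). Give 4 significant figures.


Step 1: Nearest-neighbor products: 1, -1, -1, 1, -1, 1
Step 2: Sum of products = 0
Step 3: E = -1.852 * 0 = 0

0


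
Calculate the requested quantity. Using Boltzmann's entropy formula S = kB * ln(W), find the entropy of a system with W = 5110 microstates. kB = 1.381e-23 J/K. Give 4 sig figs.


Step 1: ln(W) = ln(5110) = 8.539
Step 2: S = kB * ln(W) = 1.381e-23 * 8.539
Step 3: S = 1.179e-22 J/K

1.179e-22


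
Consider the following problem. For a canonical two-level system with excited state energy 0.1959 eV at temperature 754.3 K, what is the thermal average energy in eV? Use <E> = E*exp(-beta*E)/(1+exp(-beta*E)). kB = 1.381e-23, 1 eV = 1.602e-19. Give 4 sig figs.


Step 1: beta*E = 0.1959*1.602e-19/(1.381e-23*754.3) = 3.013
Step 2: exp(-beta*E) = 0.04916
Step 3: <E> = 0.1959*0.04916/(1+0.04916) = 0.009179 eV

0.009179


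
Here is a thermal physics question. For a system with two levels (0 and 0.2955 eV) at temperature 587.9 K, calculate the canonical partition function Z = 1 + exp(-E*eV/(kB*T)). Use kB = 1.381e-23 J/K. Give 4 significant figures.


Step 1: Compute beta*E = E*eV/(kB*T) = 0.2955*1.602e-19/(1.381e-23*587.9) = 5.831
Step 2: exp(-beta*E) = exp(-5.831) = 0.002936
Step 3: Z = 1 + 0.002936 = 1.003

1.003


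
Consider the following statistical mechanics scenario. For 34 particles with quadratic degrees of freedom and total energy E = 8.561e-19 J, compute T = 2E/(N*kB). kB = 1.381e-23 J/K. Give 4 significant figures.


Step 1: Numerator = 2*E = 2*8.561e-19 = 1.712e-18 J
Step 2: Denominator = N*kB = 34*1.381e-23 = 4.695e-22
Step 3: T = 1.712e-18 / 4.695e-22 = 3647 K

3647


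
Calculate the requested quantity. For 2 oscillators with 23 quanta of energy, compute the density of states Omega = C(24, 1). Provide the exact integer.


Step 1: Use binomial coefficient C(24, 1)
Step 2: Numerator = 24! / 23!
Step 3: Denominator = 1!
Step 4: Omega = 24

24


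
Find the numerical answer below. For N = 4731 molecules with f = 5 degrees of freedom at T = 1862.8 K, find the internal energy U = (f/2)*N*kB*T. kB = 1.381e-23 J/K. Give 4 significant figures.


Step 1: f/2 = 5/2 = 2.5
Step 2: N*kB*T = 4731*1.381e-23*1862.8 = 1.217e-16
Step 3: U = 2.5 * 1.217e-16 = 3.043e-16 J

3.043e-16


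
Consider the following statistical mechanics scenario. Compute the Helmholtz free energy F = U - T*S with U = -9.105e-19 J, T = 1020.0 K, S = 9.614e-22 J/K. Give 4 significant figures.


Step 1: T*S = 1020.0 * 9.614e-22 = 9.806e-19 J
Step 2: F = U - T*S = -9.105e-19 - 9.806e-19
Step 3: F = -1.891e-18 J

-1.891e-18


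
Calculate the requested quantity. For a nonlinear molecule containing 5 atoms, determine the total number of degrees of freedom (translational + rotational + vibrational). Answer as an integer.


Step 1: Translational DOF = 3
Step 2: Rotational DOF (nonlinear) = 3
Step 3: Vibrational DOF = 3*5 - 6 = 9
Step 4: Total = 3 + 3 + 9 = 15

15


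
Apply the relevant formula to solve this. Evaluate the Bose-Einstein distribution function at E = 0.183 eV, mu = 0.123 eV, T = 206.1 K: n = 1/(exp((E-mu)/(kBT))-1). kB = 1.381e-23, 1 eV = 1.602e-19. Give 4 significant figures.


Step 1: (E - mu) = 0.06 eV
Step 2: x = (E-mu)*eV/(kB*T) = 0.06*1.602e-19/(1.381e-23*206.1) = 3.377
Step 3: exp(x) = 29.29
Step 4: n = 1/(exp(x)-1) = 0.03535

0.03535


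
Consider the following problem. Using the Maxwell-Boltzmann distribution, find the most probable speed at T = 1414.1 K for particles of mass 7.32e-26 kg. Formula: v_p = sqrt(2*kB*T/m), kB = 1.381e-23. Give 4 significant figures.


Step 1: Numerator = 2*kB*T = 2*1.381e-23*1414.1 = 3.906e-20
Step 2: Ratio = 3.906e-20 / 7.32e-26 = 5.336e+05
Step 3: v_p = sqrt(5.336e+05) = 730.5 m/s

730.5


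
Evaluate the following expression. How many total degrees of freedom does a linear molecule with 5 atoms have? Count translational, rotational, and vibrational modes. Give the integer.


Step 1: Translational DOF = 3
Step 2: Rotational DOF (linear) = 2
Step 3: Vibrational DOF = 3*5 - 5 = 10
Step 4: Total = 3 + 2 + 10 = 15

15


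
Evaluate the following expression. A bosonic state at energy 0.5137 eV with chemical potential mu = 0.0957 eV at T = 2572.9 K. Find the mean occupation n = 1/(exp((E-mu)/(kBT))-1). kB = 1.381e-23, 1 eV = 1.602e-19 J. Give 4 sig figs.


Step 1: (E - mu) = 0.418 eV
Step 2: x = (E-mu)*eV/(kB*T) = 0.418*1.602e-19/(1.381e-23*2572.9) = 1.885
Step 3: exp(x) = 6.584
Step 4: n = 1/(exp(x)-1) = 0.1791

0.1791


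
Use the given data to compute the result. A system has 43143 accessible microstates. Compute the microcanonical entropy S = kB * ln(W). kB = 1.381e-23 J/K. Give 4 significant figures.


Step 1: ln(W) = ln(43143) = 10.67
Step 2: S = kB * ln(W) = 1.381e-23 * 10.67
Step 3: S = 1.474e-22 J/K

1.474e-22


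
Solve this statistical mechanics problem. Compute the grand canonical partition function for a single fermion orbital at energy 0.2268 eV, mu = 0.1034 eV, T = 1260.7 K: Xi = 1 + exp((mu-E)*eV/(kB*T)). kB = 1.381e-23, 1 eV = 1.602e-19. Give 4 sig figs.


Step 1: (mu - E) = 0.1034 - 0.2268 = -0.1234 eV
Step 2: x = (mu-E)*eV/(kB*T) = -0.1234*1.602e-19/(1.381e-23*1260.7) = -1.135
Step 3: exp(x) = 0.3213
Step 4: Xi = 1 + 0.3213 = 1.321

1.321


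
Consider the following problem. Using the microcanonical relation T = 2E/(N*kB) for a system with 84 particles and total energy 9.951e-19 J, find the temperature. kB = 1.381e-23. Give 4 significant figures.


Step 1: Numerator = 2*E = 2*9.951e-19 = 1.99e-18 J
Step 2: Denominator = N*kB = 84*1.381e-23 = 1.16e-21
Step 3: T = 1.99e-18 / 1.16e-21 = 1716 K

1716


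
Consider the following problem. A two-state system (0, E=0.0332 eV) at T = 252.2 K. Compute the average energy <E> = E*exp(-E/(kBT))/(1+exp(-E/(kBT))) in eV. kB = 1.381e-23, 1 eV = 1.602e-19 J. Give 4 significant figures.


Step 1: beta*E = 0.0332*1.602e-19/(1.381e-23*252.2) = 1.527
Step 2: exp(-beta*E) = 0.2172
Step 3: <E> = 0.0332*0.2172/(1+0.2172) = 0.005924 eV

0.005924


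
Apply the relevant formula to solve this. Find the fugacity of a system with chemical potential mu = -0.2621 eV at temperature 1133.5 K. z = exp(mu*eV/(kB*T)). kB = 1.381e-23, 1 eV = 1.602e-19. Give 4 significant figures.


Step 1: Convert mu to Joules: -0.2621*1.602e-19 = -4.199e-20 J
Step 2: kB*T = 1.381e-23*1133.5 = 1.565e-20 J
Step 3: mu/(kB*T) = -2.682
Step 4: z = exp(-2.682) = 0.0684

0.0684


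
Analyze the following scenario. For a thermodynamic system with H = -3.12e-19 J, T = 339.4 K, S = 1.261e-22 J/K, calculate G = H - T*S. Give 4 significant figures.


Step 1: T*S = 339.4 * 1.261e-22 = 4.28e-20 J
Step 2: G = H - T*S = -3.12e-19 - 4.28e-20
Step 3: G = -3.548e-19 J

-3.548e-19


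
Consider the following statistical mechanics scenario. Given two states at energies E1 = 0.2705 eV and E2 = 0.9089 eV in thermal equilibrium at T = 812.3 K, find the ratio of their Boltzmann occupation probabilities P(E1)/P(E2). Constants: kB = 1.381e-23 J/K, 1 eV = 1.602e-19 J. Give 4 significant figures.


Step 1: Compute energy difference dE = E1 - E2 = 0.2705 - 0.9089 = -0.6384 eV
Step 2: Convert to Joules: dE_J = -0.6384 * 1.602e-19 = -1.023e-19 J
Step 3: Compute exponent = -dE_J / (kB * T) = -(-1.023e-19) / (1.381e-23 * 812.3) = 9.117
Step 4: P(E1)/P(E2) = exp(9.117) = 9108

9108


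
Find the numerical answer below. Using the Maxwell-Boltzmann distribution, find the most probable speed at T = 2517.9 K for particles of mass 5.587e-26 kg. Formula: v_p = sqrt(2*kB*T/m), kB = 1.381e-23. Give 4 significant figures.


Step 1: Numerator = 2*kB*T = 2*1.381e-23*2517.9 = 6.954e-20
Step 2: Ratio = 6.954e-20 / 5.587e-26 = 1.245e+06
Step 3: v_p = sqrt(1.245e+06) = 1116 m/s

1116


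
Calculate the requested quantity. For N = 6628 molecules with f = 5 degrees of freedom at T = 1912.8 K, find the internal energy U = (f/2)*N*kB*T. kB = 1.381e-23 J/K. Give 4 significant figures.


Step 1: f/2 = 5/2 = 2.5
Step 2: N*kB*T = 6628*1.381e-23*1912.8 = 1.751e-16
Step 3: U = 2.5 * 1.751e-16 = 4.377e-16 J

4.377e-16


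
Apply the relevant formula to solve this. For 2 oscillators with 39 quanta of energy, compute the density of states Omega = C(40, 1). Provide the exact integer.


Step 1: Use binomial coefficient C(40, 1)
Step 2: Numerator = 40! / 39!
Step 3: Denominator = 1!
Step 4: Omega = 40

40


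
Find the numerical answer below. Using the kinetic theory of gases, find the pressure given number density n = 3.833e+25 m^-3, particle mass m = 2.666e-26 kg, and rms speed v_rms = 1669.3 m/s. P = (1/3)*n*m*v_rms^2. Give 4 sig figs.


Step 1: v_rms^2 = 1669.3^2 = 2.787e+06
Step 2: n*m = 3.833e+25*2.666e-26 = 1.022
Step 3: P = (1/3)*1.022*2.787e+06 = 9.492e+05 Pa

9.492e+05


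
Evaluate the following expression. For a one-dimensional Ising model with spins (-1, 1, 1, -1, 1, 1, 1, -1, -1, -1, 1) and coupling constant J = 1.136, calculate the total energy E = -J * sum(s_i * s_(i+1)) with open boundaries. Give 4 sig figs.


Step 1: Nearest-neighbor products: -1, 1, -1, -1, 1, 1, -1, 1, 1, -1
Step 2: Sum of products = 0
Step 3: E = -1.136 * 0 = 0

0


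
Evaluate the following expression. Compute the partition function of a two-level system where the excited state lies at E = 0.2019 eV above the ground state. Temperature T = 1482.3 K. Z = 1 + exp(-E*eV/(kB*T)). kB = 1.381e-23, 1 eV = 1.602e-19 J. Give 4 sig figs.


Step 1: Compute beta*E = E*eV/(kB*T) = 0.2019*1.602e-19/(1.381e-23*1482.3) = 1.58
Step 2: exp(-beta*E) = exp(-1.58) = 0.206
Step 3: Z = 1 + 0.206 = 1.206

1.206


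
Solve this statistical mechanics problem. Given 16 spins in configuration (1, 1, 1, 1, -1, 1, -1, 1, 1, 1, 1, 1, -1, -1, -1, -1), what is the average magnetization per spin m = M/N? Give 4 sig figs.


Step 1: Count up spins (+1): 10, down spins (-1): 6
Step 2: Total magnetization M = 10 - 6 = 4
Step 3: m = M/N = 4/16 = 0.25

0.25


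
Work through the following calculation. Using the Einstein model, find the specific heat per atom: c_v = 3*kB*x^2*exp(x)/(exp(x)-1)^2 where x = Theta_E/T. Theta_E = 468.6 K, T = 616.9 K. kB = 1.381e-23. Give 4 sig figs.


Step 1: x = Theta_E/T = 468.6/616.9 = 0.7596
Step 2: x^2 = 0.577
Step 3: exp(x) = 2.137
Step 4: c_v = 3*1.381e-23*0.577*2.137/(2.137-1)^2 = 3.949e-23

3.949e-23


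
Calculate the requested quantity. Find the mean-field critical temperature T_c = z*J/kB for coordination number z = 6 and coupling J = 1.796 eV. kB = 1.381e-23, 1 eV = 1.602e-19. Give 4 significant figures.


Step 1: z*J = 6*1.796 = 10.78 eV
Step 2: Convert to Joules: 10.78*1.602e-19 = 1.726e-18 J
Step 3: T_c = 1.726e-18 / 1.381e-23 = 1.25e+05 K

1.25e+05


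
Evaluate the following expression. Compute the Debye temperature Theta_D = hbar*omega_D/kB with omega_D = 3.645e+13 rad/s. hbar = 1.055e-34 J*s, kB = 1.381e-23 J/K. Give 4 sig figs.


Step 1: hbar*omega_D = 1.055e-34 * 3.645e+13 = 3.845e-21 J
Step 2: Theta_D = 3.845e-21 / 1.381e-23
Step 3: Theta_D = 278.5 K

278.5


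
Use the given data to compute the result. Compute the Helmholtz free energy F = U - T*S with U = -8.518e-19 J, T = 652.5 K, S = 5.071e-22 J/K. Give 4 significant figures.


Step 1: T*S = 652.5 * 5.071e-22 = 3.309e-19 J
Step 2: F = U - T*S = -8.518e-19 - 3.309e-19
Step 3: F = -1.183e-18 J

-1.183e-18


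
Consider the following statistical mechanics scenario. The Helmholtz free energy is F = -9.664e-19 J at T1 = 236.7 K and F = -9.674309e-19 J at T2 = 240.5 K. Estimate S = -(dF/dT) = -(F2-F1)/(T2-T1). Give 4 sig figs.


Step 1: dF = F2 - F1 = -9.674309e-19 - (-9.664e-19) = -1.0309e-21 J
Step 2: dT = T2 - T1 = 240.5 - 236.7 = 3.8 K
Step 3: S = -dF/dT = -(-1.0309e-21)/3.8 = 2.713e-22 J/K

2.713e-22


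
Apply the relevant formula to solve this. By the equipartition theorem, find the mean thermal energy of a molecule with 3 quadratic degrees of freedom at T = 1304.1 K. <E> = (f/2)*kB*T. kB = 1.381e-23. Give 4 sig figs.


Step 1: f/2 = 3/2 = 1.5
Step 2: kB*T = 1.381e-23 * 1304.1 = 1.801e-20
Step 3: <E> = 1.5 * 1.801e-20 = 2.701e-20 J

2.701e-20


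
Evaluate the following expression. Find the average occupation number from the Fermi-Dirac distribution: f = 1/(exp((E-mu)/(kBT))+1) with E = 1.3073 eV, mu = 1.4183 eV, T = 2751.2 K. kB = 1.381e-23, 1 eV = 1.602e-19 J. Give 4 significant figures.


Step 1: (E - mu) = 1.3073 - 1.4183 = -0.111 eV
Step 2: Convert: (E-mu)*eV = -1.778e-20 J
Step 3: x = (E-mu)*eV/(kB*T) = -0.468
Step 4: f = 1/(exp(-0.468)+1) = 0.6149

0.6149


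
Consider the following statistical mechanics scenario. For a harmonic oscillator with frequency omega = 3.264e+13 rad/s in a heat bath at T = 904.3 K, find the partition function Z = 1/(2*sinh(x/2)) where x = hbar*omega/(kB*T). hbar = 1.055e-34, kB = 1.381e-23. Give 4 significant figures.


Step 1: Compute x = hbar*omega/(kB*T) = 1.055e-34*3.264e+13/(1.381e-23*904.3) = 0.2757
Step 2: x/2 = 0.1379
Step 3: sinh(x/2) = 0.1383
Step 4: Z = 1/(2*0.1383) = 3.615

3.615


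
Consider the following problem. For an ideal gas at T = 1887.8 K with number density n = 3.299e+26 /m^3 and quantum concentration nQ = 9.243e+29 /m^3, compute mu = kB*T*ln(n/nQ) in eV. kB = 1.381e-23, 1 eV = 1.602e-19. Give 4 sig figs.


Step 1: n/nQ = 3.299e+26/9.243e+29 = 0.0003569
Step 2: ln(n/nQ) = -7.938
Step 3: mu = kB*T*ln(n/nQ) = 2.607e-20*-7.938 = -2.069e-19 J
Step 4: Convert to eV: -2.069e-19/1.602e-19 = -1.292 eV

-1.292


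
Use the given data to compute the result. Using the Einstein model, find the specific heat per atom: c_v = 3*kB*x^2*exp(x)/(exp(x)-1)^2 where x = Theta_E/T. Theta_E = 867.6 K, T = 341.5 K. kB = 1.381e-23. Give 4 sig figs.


Step 1: x = Theta_E/T = 867.6/341.5 = 2.541
Step 2: x^2 = 6.454
Step 3: exp(x) = 12.69
Step 4: c_v = 3*1.381e-23*6.454*12.69/(12.69-1)^2 = 2.484e-23

2.484e-23


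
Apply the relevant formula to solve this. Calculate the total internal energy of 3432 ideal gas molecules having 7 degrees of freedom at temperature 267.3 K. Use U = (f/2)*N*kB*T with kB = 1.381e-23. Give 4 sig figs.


Step 1: f/2 = 7/2 = 3.5
Step 2: N*kB*T = 3432*1.381e-23*267.3 = 1.267e-17
Step 3: U = 3.5 * 1.267e-17 = 4.434e-17 J

4.434e-17


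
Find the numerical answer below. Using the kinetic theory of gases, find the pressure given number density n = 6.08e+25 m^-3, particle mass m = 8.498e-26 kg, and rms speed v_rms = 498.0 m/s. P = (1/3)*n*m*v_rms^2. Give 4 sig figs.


Step 1: v_rms^2 = 498.0^2 = 2.48e+05
Step 2: n*m = 6.08e+25*8.498e-26 = 5.167
Step 3: P = (1/3)*5.167*2.48e+05 = 4.271e+05 Pa

4.271e+05


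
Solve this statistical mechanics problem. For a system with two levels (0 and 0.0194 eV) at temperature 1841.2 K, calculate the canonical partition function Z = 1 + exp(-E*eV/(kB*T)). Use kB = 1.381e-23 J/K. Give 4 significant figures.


Step 1: Compute beta*E = E*eV/(kB*T) = 0.0194*1.602e-19/(1.381e-23*1841.2) = 0.1222
Step 2: exp(-beta*E) = exp(-0.1222) = 0.8849
Step 3: Z = 1 + 0.8849 = 1.885

1.885


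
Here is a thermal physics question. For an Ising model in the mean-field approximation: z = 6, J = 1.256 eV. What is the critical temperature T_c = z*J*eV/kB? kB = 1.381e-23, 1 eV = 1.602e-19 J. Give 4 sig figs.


Step 1: z*J = 6*1.256 = 7.536 eV
Step 2: Convert to Joules: 7.536*1.602e-19 = 1.207e-18 J
Step 3: T_c = 1.207e-18 / 1.381e-23 = 8.742e+04 K

8.742e+04


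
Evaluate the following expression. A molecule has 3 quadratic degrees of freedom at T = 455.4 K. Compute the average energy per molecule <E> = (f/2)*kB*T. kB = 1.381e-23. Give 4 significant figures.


Step 1: f/2 = 3/2 = 1.5
Step 2: kB*T = 1.381e-23 * 455.4 = 6.289e-21
Step 3: <E> = 1.5 * 6.289e-21 = 9.434e-21 J

9.434e-21


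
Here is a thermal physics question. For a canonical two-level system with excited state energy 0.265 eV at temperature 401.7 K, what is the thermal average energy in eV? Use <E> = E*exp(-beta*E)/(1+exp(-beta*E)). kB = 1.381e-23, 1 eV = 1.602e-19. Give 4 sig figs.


Step 1: beta*E = 0.265*1.602e-19/(1.381e-23*401.7) = 7.653
Step 2: exp(-beta*E) = 0.0004748
Step 3: <E> = 0.265*0.0004748/(1+0.0004748) = 0.0001258 eV

0.0001258


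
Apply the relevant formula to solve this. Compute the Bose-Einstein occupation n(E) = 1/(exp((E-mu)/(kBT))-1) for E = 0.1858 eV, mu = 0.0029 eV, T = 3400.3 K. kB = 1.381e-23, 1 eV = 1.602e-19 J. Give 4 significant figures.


Step 1: (E - mu) = 0.1829 eV
Step 2: x = (E-mu)*eV/(kB*T) = 0.1829*1.602e-19/(1.381e-23*3400.3) = 0.624
Step 3: exp(x) = 1.866
Step 4: n = 1/(exp(x)-1) = 1.154

1.154


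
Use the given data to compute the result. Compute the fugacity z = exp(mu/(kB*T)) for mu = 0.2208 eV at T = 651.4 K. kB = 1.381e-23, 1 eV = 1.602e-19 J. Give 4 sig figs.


Step 1: Convert mu to Joules: 0.2208*1.602e-19 = 3.537e-20 J
Step 2: kB*T = 1.381e-23*651.4 = 8.996e-21 J
Step 3: mu/(kB*T) = 3.932
Step 4: z = exp(3.932) = 51.01

51.01


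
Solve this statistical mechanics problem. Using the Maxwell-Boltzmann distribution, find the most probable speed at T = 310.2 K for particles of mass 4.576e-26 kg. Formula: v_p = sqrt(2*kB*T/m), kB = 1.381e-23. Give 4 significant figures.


Step 1: Numerator = 2*kB*T = 2*1.381e-23*310.2 = 8.568e-21
Step 2: Ratio = 8.568e-21 / 4.576e-26 = 1.872e+05
Step 3: v_p = sqrt(1.872e+05) = 432.7 m/s

432.7


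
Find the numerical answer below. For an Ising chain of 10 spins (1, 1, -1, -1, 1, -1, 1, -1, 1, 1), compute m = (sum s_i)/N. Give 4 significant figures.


Step 1: Count up spins (+1): 6, down spins (-1): 4
Step 2: Total magnetization M = 6 - 4 = 2
Step 3: m = M/N = 2/10 = 0.2

0.2


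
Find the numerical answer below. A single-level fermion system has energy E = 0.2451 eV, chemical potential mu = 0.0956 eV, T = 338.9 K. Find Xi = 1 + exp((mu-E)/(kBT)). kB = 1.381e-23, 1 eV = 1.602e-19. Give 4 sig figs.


Step 1: (mu - E) = 0.0956 - 0.2451 = -0.1495 eV
Step 2: x = (mu-E)*eV/(kB*T) = -0.1495*1.602e-19/(1.381e-23*338.9) = -5.117
Step 3: exp(x) = 0.005992
Step 4: Xi = 1 + 0.005992 = 1.006

1.006


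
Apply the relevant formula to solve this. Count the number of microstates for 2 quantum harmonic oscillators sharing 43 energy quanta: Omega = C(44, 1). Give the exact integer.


Step 1: Use binomial coefficient C(44, 1)
Step 2: Numerator = 44! / 43!
Step 3: Denominator = 1!
Step 4: Omega = 44

44


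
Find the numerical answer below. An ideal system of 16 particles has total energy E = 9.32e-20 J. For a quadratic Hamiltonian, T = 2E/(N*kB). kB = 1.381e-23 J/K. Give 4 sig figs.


Step 1: Numerator = 2*E = 2*9.32e-20 = 1.864e-19 J
Step 2: Denominator = N*kB = 16*1.381e-23 = 2.21e-22
Step 3: T = 1.864e-19 / 2.21e-22 = 843.6 K

843.6


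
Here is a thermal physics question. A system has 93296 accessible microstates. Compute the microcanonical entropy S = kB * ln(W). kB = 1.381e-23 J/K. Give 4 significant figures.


Step 1: ln(W) = ln(93296) = 11.44
Step 2: S = kB * ln(W) = 1.381e-23 * 11.44
Step 3: S = 1.58e-22 J/K

1.58e-22


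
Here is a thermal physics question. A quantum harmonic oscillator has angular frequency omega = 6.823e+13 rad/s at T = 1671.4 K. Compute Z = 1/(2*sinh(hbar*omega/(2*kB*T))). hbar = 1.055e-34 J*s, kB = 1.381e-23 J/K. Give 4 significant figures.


Step 1: Compute x = hbar*omega/(kB*T) = 1.055e-34*6.823e+13/(1.381e-23*1671.4) = 0.3119
Step 2: x/2 = 0.1559
Step 3: sinh(x/2) = 0.1566
Step 4: Z = 1/(2*0.1566) = 3.194

3.194


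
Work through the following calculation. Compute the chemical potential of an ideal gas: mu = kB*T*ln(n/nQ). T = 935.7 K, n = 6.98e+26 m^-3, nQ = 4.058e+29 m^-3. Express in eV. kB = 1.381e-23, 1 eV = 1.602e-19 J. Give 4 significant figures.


Step 1: n/nQ = 6.98e+26/4.058e+29 = 0.00172
Step 2: ln(n/nQ) = -6.365
Step 3: mu = kB*T*ln(n/nQ) = 1.292e-20*-6.365 = -8.225e-20 J
Step 4: Convert to eV: -8.225e-20/1.602e-19 = -0.5134 eV

-0.5134


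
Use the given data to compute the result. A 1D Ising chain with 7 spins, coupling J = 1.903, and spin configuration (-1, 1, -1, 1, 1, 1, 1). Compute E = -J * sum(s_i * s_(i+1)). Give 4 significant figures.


Step 1: Nearest-neighbor products: -1, -1, -1, 1, 1, 1
Step 2: Sum of products = 0
Step 3: E = -1.903 * 0 = 0

0


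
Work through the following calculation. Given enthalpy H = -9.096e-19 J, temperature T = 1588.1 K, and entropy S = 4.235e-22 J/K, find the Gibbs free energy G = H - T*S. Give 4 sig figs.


Step 1: T*S = 1588.1 * 4.235e-22 = 6.726e-19 J
Step 2: G = H - T*S = -9.096e-19 - 6.726e-19
Step 3: G = -1.582e-18 J

-1.582e-18


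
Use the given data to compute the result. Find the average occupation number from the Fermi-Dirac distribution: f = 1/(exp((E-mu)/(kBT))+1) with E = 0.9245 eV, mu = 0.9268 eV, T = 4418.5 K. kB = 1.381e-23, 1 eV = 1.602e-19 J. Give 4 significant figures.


Step 1: (E - mu) = 0.9245 - 0.9268 = -0.0023 eV
Step 2: Convert: (E-mu)*eV = -3.685e-22 J
Step 3: x = (E-mu)*eV/(kB*T) = -0.006038
Step 4: f = 1/(exp(-0.006038)+1) = 0.5015

0.5015


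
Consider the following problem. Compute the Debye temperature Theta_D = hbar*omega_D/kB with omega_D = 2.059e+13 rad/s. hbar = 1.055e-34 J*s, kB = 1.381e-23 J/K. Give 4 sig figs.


Step 1: hbar*omega_D = 1.055e-34 * 2.059e+13 = 2.172e-21 J
Step 2: Theta_D = 2.172e-21 / 1.381e-23
Step 3: Theta_D = 157.3 K

157.3


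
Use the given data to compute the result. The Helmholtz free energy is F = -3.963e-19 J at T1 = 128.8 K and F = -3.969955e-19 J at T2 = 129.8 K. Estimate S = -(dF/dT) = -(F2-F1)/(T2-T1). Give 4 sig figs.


Step 1: dF = F2 - F1 = -3.969955e-19 - (-3.963e-19) = -6.955e-22 J
Step 2: dT = T2 - T1 = 129.8 - 128.8 = 1 K
Step 3: S = -dF/dT = -(-6.955e-22)/1 = 6.955e-22 J/K

6.955e-22


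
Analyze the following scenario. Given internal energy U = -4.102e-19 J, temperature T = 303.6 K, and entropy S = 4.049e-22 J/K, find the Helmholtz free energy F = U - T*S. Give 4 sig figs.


Step 1: T*S = 303.6 * 4.049e-22 = 1.229e-19 J
Step 2: F = U - T*S = -4.102e-19 - 1.229e-19
Step 3: F = -5.331e-19 J

-5.331e-19


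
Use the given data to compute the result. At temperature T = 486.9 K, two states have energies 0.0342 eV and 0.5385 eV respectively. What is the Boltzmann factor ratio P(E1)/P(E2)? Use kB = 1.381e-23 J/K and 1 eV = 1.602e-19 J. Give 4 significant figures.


Step 1: Compute energy difference dE = E1 - E2 = 0.0342 - 0.5385 = -0.5043 eV
Step 2: Convert to Joules: dE_J = -0.5043 * 1.602e-19 = -8.079e-20 J
Step 3: Compute exponent = -dE_J / (kB * T) = -(-8.079e-20) / (1.381e-23 * 486.9) = 12.01
Step 4: P(E1)/P(E2) = exp(12.01) = 1.652e+05

1.652e+05


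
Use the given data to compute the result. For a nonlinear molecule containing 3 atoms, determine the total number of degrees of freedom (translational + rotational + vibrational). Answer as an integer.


Step 1: Translational DOF = 3
Step 2: Rotational DOF (nonlinear) = 3
Step 3: Vibrational DOF = 3*3 - 6 = 3
Step 4: Total = 3 + 3 + 3 = 9

9


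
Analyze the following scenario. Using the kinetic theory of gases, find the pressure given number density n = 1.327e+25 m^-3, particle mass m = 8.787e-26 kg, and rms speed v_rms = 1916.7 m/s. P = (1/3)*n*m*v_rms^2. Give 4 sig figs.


Step 1: v_rms^2 = 1916.7^2 = 3.674e+06
Step 2: n*m = 1.327e+25*8.787e-26 = 1.166
Step 3: P = (1/3)*1.166*3.674e+06 = 1.428e+06 Pa

1.428e+06


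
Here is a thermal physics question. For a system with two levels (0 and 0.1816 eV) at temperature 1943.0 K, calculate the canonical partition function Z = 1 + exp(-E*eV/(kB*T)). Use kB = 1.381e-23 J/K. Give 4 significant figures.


Step 1: Compute beta*E = E*eV/(kB*T) = 0.1816*1.602e-19/(1.381e-23*1943.0) = 1.084
Step 2: exp(-beta*E) = exp(-1.084) = 0.3382
Step 3: Z = 1 + 0.3382 = 1.338

1.338


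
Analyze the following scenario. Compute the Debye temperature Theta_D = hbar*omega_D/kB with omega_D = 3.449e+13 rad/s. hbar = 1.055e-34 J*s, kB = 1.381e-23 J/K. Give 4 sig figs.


Step 1: hbar*omega_D = 1.055e-34 * 3.449e+13 = 3.639e-21 J
Step 2: Theta_D = 3.639e-21 / 1.381e-23
Step 3: Theta_D = 263.5 K

263.5


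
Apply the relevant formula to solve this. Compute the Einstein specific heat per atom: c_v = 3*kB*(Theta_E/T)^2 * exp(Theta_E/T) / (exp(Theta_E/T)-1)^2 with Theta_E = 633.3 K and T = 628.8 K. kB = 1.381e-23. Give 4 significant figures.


Step 1: x = Theta_E/T = 633.3/628.8 = 1.007
Step 2: x^2 = 1.014
Step 3: exp(x) = 2.738
Step 4: c_v = 3*1.381e-23*1.014*2.738/(2.738-1)^2 = 3.81e-23

3.81e-23


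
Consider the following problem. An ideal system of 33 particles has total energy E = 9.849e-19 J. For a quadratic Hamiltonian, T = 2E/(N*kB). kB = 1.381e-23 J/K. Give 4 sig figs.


Step 1: Numerator = 2*E = 2*9.849e-19 = 1.97e-18 J
Step 2: Denominator = N*kB = 33*1.381e-23 = 4.557e-22
Step 3: T = 1.97e-18 / 4.557e-22 = 4322 K

4322


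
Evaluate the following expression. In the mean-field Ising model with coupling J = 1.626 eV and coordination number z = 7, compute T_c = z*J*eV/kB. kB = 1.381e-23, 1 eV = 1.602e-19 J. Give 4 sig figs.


Step 1: z*J = 7*1.626 = 11.38 eV
Step 2: Convert to Joules: 11.38*1.602e-19 = 1.823e-18 J
Step 3: T_c = 1.823e-18 / 1.381e-23 = 1.32e+05 K

1.32e+05


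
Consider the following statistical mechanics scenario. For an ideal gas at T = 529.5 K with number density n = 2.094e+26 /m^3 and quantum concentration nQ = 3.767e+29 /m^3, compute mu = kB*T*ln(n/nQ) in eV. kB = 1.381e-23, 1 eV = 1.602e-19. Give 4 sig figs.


Step 1: n/nQ = 2.094e+26/3.767e+29 = 0.0005559
Step 2: ln(n/nQ) = -7.495
Step 3: mu = kB*T*ln(n/nQ) = 7.312e-21*-7.495 = -5.481e-20 J
Step 4: Convert to eV: -5.481e-20/1.602e-19 = -0.3421 eV

-0.3421


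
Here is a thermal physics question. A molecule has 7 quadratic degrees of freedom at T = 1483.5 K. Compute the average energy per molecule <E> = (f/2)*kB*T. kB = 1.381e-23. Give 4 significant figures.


Step 1: f/2 = 7/2 = 3.5
Step 2: kB*T = 1.381e-23 * 1483.5 = 2.049e-20
Step 3: <E> = 3.5 * 2.049e-20 = 7.17e-20 J

7.17e-20


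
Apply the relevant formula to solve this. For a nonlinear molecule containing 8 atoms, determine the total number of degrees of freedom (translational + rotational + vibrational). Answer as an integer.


Step 1: Translational DOF = 3
Step 2: Rotational DOF (nonlinear) = 3
Step 3: Vibrational DOF = 3*8 - 6 = 18
Step 4: Total = 3 + 3 + 18 = 24

24


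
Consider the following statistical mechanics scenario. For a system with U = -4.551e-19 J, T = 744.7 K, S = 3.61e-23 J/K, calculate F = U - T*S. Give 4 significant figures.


Step 1: T*S = 744.7 * 3.61e-23 = 2.688e-20 J
Step 2: F = U - T*S = -4.551e-19 - 2.688e-20
Step 3: F = -4.82e-19 J

-4.82e-19


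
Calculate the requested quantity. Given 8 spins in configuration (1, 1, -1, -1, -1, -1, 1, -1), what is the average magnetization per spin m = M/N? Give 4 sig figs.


Step 1: Count up spins (+1): 3, down spins (-1): 5
Step 2: Total magnetization M = 3 - 5 = -2
Step 3: m = M/N = -2/8 = -0.25

-0.25
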